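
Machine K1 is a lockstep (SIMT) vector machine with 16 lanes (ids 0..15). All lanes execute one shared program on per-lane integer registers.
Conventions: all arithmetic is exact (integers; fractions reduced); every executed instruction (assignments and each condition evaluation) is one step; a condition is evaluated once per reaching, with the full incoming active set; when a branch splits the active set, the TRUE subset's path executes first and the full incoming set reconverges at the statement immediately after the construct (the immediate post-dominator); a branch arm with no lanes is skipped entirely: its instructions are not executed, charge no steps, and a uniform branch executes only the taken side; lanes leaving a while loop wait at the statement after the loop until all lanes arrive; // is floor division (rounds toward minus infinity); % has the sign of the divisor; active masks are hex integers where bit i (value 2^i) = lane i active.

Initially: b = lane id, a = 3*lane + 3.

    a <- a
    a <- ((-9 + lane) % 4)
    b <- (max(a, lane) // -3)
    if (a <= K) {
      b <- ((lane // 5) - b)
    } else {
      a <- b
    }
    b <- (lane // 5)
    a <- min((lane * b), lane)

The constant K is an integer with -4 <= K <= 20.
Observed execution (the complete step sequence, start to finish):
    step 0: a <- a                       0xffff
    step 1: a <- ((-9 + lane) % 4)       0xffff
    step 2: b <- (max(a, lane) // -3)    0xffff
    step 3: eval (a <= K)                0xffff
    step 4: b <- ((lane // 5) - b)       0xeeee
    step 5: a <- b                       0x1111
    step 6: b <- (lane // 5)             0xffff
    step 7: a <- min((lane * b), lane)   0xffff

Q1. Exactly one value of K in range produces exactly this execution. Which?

Answer: K = 2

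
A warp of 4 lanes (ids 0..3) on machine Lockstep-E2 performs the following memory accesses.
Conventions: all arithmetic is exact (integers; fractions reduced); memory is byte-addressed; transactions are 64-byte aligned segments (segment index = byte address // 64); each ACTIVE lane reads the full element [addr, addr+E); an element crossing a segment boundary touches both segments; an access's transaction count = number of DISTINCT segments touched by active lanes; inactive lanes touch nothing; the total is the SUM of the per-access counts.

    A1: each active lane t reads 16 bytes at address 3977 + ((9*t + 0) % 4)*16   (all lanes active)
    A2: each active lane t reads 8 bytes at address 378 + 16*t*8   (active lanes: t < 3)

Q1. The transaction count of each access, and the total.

A1: 2 transactions
A2: 6 transactions

Answer: 2,6; total 8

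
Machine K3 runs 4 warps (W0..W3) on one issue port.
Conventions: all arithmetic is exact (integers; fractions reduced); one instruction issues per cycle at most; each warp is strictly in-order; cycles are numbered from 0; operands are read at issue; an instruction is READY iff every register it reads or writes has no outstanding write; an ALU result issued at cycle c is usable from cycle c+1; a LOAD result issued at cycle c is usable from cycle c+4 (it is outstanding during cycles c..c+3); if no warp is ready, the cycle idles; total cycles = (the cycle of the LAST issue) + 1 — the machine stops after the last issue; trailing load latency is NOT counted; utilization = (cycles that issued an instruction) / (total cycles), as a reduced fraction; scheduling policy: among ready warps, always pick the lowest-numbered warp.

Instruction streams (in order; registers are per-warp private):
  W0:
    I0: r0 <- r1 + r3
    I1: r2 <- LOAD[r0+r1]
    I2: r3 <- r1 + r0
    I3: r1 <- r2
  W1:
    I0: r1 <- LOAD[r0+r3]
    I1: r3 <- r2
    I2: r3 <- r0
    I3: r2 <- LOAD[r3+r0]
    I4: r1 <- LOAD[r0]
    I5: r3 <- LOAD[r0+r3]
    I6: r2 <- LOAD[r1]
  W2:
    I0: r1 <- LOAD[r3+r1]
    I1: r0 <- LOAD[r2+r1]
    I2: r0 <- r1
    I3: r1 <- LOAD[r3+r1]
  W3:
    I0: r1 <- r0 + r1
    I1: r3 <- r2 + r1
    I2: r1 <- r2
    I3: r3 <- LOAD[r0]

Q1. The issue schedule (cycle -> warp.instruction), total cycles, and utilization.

cycle 0: W0.I0
cycle 1: W0.I1
cycle 2: W0.I2
cycle 3: W1.I0
cycle 4: W1.I1
cycle 5: W0.I3
cycle 6: W1.I2
cycle 7: W1.I3
cycle 8: W1.I4
cycle 9: W1.I5
cycle 10: W2.I0
cycle 11: W3.I0
cycle 12: W1.I6
cycle 13: W3.I1
cycle 14: W2.I1
cycle 15: W3.I2
cycle 16: W3.I3
cycle 17: idle
cycle 18: W2.I2
cycle 19: W2.I3

Answer: 20 cycles, utilization 19/20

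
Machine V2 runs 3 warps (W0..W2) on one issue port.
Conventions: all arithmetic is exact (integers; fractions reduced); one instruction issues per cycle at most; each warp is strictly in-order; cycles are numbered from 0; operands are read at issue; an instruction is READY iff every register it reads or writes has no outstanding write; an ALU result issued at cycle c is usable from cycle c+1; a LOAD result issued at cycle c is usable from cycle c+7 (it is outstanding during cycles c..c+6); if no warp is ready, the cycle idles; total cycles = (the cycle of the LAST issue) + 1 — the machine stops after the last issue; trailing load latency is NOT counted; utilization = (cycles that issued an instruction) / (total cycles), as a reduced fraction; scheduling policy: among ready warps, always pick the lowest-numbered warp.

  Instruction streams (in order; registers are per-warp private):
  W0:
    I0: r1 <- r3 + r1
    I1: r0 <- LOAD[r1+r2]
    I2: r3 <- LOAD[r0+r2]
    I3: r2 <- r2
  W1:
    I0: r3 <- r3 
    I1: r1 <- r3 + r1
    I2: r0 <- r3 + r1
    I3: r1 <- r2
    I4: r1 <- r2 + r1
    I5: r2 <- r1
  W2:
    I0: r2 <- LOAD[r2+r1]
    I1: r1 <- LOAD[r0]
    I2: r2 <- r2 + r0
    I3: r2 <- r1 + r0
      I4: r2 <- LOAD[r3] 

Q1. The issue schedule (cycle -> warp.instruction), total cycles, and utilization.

cycle 0: W0.I0
cycle 1: W0.I1
cycle 2: W1.I0
cycle 3: W1.I1
cycle 4: W1.I2
cycle 5: W1.I3
cycle 6: W1.I4
cycle 7: W1.I5
cycle 8: W0.I2
cycle 9: W0.I3
cycle 10: W2.I0
cycle 11: W2.I1
cycle 12: idle
cycle 13: idle
cycle 14: idle
cycle 15: idle
cycle 16: idle
cycle 17: W2.I2
cycle 18: W2.I3
cycle 19: W2.I4

Answer: 20 cycles, utilization 3/4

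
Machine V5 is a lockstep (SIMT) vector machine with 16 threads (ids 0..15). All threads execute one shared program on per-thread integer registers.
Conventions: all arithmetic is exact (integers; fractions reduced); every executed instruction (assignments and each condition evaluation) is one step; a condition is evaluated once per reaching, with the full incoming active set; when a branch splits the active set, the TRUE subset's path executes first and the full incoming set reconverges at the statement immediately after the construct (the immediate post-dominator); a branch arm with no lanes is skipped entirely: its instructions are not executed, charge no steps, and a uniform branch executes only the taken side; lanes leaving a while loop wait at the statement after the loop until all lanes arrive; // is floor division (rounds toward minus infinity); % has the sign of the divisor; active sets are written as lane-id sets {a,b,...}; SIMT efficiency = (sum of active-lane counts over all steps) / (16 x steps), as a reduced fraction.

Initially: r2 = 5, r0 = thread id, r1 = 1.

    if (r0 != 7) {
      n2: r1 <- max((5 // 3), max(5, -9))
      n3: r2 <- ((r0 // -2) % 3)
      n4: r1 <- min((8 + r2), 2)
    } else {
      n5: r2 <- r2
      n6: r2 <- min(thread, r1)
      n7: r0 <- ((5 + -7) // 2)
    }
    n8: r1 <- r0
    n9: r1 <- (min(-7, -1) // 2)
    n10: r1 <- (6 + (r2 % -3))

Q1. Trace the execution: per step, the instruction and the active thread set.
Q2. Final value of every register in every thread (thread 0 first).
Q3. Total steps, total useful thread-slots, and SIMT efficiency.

step 0: eval (r0 != 7)               {0,1,2,3,4,5,6,7,8,9,10,11,12,13,14,15}
step 1: r1 <- max((5 // 3), max(5, -9)) {0,1,2,3,4,5,6,8,9,10,11,12,13,14,15}
step 2: r2 <- ((r0 // -2) % 3)       {0,1,2,3,4,5,6,8,9,10,11,12,13,14,15}
step 3: r1 <- min((8 + r2), 2)       {0,1,2,3,4,5,6,8,9,10,11,12,13,14,15}
step 4: r2 <- r2                     {7}
step 5: r2 <- min(thread, r1)        {7}
step 6: r0 <- ((5 + -7) // 2)        {7}
step 7: r1 <- r0                     {0,1,2,3,4,5,6,7,8,9,10,11,12,13,14,15}
step 8: r1 <- (min(-7, -1) // 2)     {0,1,2,3,4,5,6,7,8,9,10,11,12,13,14,15}
step 9: r1 <- (6 + (r2 % -3))        {0,1,2,3,4,5,6,7,8,9,10,11,12,13,14,15}

Answer: 10 steps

r2: 0,2,2,1,1,0,0,1,2,1,1,0,0,2,2,1
r0: 0,1,2,3,4,5,6,-1,8,9,10,11,12,13,14,15
r1: 6,5,5,4,4,6,6,4,5,4,4,6,6,5,5,4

steps = 10; useful = 112; efficiency = 112/160 = 7/10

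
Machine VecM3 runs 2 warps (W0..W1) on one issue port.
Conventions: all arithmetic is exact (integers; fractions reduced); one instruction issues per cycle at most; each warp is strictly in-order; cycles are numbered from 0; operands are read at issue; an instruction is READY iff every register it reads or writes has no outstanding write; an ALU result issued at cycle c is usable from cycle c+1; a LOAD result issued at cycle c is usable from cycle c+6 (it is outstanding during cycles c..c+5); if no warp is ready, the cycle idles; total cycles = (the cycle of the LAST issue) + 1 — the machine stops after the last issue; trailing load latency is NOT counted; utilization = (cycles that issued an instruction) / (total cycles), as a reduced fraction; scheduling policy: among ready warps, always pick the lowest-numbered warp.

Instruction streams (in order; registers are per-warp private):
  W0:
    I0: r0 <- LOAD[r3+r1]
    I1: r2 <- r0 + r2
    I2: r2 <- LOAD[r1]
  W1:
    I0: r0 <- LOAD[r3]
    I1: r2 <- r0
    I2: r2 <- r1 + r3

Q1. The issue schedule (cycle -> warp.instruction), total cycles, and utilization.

cycle 0: W0.I0
cycle 1: W1.I0
cycle 2: idle
cycle 3: idle
cycle 4: idle
cycle 5: idle
cycle 6: W0.I1
cycle 7: W0.I2
cycle 8: W1.I1
cycle 9: W1.I2

Answer: 10 cycles, utilization 3/5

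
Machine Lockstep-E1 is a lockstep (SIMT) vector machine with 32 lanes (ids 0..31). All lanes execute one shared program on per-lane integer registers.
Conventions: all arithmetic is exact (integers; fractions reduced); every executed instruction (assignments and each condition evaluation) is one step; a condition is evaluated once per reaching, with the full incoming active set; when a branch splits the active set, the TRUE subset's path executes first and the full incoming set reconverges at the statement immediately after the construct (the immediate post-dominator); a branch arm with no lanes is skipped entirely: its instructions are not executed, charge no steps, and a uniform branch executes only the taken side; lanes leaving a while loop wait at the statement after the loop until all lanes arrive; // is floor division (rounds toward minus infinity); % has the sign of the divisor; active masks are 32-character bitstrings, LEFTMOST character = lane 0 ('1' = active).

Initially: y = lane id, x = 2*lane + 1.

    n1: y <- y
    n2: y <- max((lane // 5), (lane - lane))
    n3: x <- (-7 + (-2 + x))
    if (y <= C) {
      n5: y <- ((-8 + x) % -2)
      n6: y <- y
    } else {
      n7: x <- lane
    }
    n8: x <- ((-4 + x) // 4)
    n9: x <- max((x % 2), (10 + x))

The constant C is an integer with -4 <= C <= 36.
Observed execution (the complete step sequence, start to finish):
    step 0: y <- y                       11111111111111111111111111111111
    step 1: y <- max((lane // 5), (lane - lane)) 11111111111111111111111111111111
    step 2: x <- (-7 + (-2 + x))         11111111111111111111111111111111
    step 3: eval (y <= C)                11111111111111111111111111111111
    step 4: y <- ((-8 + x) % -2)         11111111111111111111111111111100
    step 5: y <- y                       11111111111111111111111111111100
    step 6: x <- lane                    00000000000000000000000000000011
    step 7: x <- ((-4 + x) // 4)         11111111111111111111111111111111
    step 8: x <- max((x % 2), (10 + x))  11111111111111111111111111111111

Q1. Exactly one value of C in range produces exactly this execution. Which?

Answer: C = 5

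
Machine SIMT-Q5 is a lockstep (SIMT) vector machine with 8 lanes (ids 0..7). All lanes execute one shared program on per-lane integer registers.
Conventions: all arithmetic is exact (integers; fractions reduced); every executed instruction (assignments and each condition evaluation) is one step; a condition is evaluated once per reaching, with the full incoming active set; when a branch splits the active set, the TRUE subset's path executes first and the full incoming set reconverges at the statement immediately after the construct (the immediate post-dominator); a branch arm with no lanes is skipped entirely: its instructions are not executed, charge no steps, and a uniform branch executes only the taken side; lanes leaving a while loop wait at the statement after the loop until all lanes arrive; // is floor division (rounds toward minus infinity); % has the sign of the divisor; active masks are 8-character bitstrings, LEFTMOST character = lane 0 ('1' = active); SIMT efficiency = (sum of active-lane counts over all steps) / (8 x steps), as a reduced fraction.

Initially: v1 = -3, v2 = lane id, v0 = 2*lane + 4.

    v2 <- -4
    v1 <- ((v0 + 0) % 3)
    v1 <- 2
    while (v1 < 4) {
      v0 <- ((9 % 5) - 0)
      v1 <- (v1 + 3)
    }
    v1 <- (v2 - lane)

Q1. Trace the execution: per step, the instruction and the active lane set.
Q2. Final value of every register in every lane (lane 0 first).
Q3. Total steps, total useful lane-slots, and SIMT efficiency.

step 0: v2 <- -4                     11111111
step 1: v1 <- ((v0 + 0) % 3)         11111111
step 2: v1 <- 2                      11111111
step 3: eval (v1 < 4)                11111111
step 4: v0 <- ((9 % 5) - 0)          11111111
step 5: v1 <- (v1 + 3)               11111111
step 6: eval (v1 < 4)                11111111
step 7: v1 <- (v2 - lane)            11111111

Answer: 8 steps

v1: -4,-5,-6,-7,-8,-9,-10,-11
v2: -4,-4,-4,-4,-4,-4,-4,-4
v0: 4,4,4,4,4,4,4,4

steps = 8; useful = 64; efficiency = 64/64 = 1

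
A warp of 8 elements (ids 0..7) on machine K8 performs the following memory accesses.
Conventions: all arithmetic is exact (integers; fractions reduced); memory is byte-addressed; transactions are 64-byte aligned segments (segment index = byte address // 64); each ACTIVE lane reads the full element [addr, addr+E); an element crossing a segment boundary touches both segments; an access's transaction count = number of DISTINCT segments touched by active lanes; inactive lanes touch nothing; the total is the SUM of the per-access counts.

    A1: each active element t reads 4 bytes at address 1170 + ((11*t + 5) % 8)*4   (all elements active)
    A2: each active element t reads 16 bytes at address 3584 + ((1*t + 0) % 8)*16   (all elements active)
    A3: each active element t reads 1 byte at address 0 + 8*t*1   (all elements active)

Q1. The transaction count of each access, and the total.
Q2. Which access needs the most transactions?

A1: 1 transaction
A2: 2 transactions
A3: 1 transaction

Answer: 1,2,1; total 4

Answer: A2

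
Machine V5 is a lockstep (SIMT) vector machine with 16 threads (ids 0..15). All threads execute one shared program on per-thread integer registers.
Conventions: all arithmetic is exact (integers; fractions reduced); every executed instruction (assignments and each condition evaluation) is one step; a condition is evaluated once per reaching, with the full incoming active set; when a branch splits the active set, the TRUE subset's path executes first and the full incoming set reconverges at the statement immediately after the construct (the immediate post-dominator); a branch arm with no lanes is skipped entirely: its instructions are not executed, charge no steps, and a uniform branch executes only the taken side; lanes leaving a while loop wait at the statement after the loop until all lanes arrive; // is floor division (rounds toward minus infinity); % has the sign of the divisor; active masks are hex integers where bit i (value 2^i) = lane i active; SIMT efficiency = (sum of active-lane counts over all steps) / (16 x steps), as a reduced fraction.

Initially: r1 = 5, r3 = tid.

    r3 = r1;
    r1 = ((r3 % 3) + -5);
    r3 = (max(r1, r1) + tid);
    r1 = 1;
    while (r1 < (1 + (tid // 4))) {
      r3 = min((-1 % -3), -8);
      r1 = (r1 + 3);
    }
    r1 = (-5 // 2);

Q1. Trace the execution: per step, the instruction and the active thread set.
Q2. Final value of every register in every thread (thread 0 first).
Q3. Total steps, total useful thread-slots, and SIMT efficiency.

step 0: r3 <- r1                     0xffff
step 1: r1 <- ((r3 % 3) + -5)        0xffff
step 2: r3 <- (max(r1, r1) + tid)    0xffff
step 3: r1 <- 1                      0xffff
step 4: eval (r1 < (1 + (tid // 4))) 0xffff
step 5: r3 <- min((-1 % -3), -8)     0xfff0
step 6: r1 <- (r1 + 3)               0xfff0
step 7: eval (r1 < (1 + (tid // 4))) 0xfff0
step 8: r1 <- (-5 // 2)              0xffff

Answer: 9 steps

r1: -3,-3,-3,-3,-3,-3,-3,-3,-3,-3,-3,-3,-3,-3,-3,-3
r3: -3,-2,-1,0,-8,-8,-8,-8,-8,-8,-8,-8,-8,-8,-8,-8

steps = 9; useful = 132; efficiency = 132/144 = 11/12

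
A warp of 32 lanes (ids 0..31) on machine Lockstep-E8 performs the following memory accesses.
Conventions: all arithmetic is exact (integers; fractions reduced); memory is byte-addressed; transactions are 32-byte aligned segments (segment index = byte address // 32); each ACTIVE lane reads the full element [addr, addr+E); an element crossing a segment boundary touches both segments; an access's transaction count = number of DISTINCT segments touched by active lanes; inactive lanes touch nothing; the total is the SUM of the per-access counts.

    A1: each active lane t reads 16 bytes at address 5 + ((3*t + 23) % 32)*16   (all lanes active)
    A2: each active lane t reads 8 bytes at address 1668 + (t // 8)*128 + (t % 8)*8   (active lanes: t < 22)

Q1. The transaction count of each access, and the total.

A1: 17 transactions
A2: 8 transactions

Answer: 17,8; total 25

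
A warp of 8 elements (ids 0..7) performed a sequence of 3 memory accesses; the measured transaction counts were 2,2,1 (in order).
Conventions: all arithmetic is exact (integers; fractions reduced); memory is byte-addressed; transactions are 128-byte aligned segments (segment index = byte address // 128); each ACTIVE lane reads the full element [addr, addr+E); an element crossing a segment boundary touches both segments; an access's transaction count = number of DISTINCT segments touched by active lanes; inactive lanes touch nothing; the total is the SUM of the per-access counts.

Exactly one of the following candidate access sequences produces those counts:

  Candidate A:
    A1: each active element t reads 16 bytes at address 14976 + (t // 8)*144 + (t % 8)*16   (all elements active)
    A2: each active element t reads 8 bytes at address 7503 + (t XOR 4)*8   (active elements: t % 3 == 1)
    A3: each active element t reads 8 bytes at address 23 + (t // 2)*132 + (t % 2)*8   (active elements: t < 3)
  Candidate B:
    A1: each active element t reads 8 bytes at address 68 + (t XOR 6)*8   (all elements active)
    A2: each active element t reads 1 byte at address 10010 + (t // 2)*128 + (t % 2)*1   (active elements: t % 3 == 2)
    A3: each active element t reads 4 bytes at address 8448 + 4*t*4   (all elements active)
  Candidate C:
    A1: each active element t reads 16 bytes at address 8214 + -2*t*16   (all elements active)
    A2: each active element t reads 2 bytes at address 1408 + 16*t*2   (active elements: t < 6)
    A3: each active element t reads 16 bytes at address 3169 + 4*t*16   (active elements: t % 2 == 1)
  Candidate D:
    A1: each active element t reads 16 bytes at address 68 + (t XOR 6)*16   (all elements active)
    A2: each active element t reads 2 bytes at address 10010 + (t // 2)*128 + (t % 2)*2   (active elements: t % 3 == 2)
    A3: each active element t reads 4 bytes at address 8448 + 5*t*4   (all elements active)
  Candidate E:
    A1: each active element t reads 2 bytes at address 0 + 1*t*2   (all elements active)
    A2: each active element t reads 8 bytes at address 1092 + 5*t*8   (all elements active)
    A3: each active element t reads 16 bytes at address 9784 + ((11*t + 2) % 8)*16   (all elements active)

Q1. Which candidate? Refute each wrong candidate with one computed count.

A: A1 gives 1 transaction, not 2
C: A1 gives 3 transactions, not 2
D: A3 gives 2 transactions, not 1
E: A1 gives 1 transaction, not 2
B: all counts match (2,2,1)

Answer: B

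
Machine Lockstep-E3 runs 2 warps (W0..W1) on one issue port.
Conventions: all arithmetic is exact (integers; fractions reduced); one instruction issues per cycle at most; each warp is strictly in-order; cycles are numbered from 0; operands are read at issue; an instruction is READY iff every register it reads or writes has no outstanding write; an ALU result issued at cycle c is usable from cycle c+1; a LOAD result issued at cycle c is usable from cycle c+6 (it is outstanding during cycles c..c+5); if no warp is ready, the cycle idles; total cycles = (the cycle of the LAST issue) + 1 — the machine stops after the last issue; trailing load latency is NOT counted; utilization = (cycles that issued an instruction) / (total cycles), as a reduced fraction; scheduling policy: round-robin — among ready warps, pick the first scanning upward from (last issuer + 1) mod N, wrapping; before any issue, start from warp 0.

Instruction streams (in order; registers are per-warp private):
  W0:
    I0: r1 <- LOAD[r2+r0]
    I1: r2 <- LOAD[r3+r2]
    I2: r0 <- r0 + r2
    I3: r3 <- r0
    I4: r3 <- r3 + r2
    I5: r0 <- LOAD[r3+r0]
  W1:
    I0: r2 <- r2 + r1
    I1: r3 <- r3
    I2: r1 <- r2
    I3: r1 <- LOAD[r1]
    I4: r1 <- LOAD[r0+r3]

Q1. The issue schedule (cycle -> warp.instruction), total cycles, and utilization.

cycle 0: W0.I0
cycle 1: W1.I0
cycle 2: W0.I1
cycle 3: W1.I1
cycle 4: W1.I2
cycle 5: W1.I3
cycle 6: idle
cycle 7: idle
cycle 8: W0.I2
cycle 9: W0.I3
cycle 10: W0.I4
cycle 11: W1.I4
cycle 12: W0.I5

Answer: 13 cycles, utilization 11/13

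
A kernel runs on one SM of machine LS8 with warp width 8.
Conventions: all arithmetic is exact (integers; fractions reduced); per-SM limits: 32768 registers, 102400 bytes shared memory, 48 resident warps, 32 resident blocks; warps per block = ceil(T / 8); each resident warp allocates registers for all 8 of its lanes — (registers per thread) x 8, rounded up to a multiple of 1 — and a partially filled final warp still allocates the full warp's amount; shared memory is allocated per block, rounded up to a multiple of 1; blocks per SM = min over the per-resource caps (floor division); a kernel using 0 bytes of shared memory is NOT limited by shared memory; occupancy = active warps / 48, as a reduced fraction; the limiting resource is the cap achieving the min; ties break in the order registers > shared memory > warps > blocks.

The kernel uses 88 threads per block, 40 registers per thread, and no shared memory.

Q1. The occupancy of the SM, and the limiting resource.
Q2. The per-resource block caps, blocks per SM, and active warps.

Answer: occupancy 11/12, limited by warps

registers: 9 blocks
shared memory: no limit (kernel uses none)
warps: 4 blocks
blocks: 32 blocks

Answer: 4 blocks, 44 active warps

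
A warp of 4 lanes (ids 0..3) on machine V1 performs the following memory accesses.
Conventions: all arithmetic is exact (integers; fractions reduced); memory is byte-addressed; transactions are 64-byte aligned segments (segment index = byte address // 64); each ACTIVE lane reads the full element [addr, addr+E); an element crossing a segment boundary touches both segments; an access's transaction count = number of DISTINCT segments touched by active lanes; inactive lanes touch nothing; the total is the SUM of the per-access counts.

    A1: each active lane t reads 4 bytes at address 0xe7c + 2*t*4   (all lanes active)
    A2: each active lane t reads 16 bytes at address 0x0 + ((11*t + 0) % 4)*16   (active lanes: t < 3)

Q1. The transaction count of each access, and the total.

A1: 2 transactions
A2: 1 transaction

Answer: 2,1; total 3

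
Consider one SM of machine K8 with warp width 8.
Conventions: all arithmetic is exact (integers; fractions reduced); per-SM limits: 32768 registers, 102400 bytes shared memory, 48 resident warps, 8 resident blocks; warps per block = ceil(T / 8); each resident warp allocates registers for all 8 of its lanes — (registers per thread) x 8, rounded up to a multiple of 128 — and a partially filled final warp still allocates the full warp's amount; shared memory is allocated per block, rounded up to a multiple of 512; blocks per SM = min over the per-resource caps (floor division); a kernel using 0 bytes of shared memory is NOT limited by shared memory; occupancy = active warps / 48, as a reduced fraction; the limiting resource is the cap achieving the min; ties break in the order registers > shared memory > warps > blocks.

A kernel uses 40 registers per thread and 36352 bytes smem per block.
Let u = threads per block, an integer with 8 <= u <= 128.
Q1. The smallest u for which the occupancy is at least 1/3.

Answer: u = 57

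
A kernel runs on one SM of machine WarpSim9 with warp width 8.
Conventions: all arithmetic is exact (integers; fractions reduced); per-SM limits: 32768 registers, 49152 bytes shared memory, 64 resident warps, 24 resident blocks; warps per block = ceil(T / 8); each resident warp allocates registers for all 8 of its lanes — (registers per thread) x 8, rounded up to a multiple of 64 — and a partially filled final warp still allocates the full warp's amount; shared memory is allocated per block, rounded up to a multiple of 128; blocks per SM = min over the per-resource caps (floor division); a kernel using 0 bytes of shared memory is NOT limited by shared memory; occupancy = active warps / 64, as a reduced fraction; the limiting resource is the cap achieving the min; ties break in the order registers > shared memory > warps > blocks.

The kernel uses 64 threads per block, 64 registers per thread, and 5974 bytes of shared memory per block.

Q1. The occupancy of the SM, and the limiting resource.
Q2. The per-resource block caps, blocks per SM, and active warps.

Answer: occupancy 1, limited by registers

registers: 8 blocks
shared memory: 8 blocks
warps: 8 blocks
blocks: 24 blocks

Answer: 8 blocks, 64 active warps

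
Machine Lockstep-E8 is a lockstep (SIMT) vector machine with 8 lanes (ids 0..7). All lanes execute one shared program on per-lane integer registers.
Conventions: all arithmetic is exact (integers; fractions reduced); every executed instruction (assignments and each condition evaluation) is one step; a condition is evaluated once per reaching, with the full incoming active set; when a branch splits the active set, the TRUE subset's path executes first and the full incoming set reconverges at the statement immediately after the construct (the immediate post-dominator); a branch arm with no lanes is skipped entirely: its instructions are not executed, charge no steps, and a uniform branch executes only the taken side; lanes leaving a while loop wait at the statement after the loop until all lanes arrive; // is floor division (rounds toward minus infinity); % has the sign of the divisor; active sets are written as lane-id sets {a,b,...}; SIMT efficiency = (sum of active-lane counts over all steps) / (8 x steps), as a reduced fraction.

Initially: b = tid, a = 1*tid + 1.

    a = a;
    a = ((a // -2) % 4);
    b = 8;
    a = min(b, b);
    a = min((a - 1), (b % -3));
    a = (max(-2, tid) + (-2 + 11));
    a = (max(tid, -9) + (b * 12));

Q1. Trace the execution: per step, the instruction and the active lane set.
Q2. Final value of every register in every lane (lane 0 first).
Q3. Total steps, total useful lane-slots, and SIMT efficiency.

step 0: a <- a                       {0,1,2,3,4,5,6,7}
step 1: a <- ((a // -2) % 4)         {0,1,2,3,4,5,6,7}
step 2: b <- 8                       {0,1,2,3,4,5,6,7}
step 3: a <- min(b, b)               {0,1,2,3,4,5,6,7}
step 4: a <- min((a - 1), (b % -3))  {0,1,2,3,4,5,6,7}
step 5: a <- (max(-2, tid) + (-2 + 11)) {0,1,2,3,4,5,6,7}
step 6: a <- (max(tid, -9) + (b * 12)) {0,1,2,3,4,5,6,7}

Answer: 7 steps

b: 8,8,8,8,8,8,8,8
a: 96,97,98,99,100,101,102,103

steps = 7; useful = 56; efficiency = 56/56 = 1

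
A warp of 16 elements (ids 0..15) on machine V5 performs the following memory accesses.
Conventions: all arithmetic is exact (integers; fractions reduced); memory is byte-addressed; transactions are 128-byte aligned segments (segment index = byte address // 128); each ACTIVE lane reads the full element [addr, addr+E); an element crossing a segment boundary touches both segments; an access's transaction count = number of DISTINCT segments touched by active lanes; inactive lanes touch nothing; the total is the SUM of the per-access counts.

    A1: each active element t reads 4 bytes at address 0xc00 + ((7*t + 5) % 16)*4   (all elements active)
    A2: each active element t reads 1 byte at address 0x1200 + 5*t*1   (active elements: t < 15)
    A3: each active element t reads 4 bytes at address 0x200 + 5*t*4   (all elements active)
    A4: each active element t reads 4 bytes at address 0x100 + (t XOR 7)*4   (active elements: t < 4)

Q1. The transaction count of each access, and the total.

A1: 1 transaction
A2: 1 transaction
A3: 3 transactions
A4: 1 transaction

Answer: 1,1,3,1; total 6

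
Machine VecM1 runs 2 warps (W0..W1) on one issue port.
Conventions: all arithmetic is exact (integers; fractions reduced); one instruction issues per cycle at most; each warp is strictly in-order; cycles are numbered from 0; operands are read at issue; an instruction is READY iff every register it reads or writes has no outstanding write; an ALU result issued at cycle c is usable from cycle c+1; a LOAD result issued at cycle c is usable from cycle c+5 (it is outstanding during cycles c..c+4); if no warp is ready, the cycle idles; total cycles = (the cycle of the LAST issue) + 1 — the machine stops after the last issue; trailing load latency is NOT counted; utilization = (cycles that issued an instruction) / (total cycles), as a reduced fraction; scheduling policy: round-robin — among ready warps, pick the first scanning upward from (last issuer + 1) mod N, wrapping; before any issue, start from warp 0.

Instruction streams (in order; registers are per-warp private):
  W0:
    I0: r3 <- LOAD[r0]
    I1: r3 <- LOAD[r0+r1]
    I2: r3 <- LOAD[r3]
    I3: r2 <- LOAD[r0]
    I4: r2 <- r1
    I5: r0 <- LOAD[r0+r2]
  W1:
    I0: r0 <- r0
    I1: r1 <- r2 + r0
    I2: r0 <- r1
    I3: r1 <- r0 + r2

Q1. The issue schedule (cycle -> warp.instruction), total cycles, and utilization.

cycle 0: W0.I0
cycle 1: W1.I0
cycle 2: W1.I1
cycle 3: W1.I2
cycle 4: W1.I3
cycle 5: W0.I1
cycle 6: idle
cycle 7: idle
cycle 8: idle
cycle 9: idle
cycle 10: W0.I2
cycle 11: W0.I3
cycle 12: idle
cycle 13: idle
cycle 14: idle
cycle 15: idle
cycle 16: W0.I4
cycle 17: W0.I5

Answer: 18 cycles, utilization 5/9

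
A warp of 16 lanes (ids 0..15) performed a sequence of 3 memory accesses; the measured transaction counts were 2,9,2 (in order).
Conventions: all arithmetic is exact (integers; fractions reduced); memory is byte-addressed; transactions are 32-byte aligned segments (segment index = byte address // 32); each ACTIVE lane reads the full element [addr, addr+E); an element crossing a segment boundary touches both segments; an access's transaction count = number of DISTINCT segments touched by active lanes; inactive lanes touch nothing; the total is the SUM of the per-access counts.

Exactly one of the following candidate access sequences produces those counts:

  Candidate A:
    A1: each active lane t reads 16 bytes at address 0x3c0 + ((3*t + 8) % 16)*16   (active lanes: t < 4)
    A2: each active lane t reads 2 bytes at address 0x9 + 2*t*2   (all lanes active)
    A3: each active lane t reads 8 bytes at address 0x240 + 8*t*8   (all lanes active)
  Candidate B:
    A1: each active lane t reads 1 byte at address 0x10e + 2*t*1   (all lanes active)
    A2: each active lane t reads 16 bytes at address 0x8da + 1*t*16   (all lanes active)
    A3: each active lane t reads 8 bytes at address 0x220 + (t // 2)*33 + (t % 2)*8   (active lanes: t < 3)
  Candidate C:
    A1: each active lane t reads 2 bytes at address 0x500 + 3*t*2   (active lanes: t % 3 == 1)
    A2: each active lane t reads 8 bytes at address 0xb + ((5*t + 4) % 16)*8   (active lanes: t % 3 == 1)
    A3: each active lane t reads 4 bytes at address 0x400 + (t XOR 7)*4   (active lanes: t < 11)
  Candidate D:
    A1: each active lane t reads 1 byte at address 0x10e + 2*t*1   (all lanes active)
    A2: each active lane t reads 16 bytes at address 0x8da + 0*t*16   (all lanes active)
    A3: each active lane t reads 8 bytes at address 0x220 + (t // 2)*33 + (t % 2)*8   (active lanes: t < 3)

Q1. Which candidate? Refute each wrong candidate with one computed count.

A: A1 gives 4 transactions, not 2
C: A1 gives 3 transactions, not 2
D: A2 gives 2 transactions, not 9
B: all counts match (2,9,2)

Answer: B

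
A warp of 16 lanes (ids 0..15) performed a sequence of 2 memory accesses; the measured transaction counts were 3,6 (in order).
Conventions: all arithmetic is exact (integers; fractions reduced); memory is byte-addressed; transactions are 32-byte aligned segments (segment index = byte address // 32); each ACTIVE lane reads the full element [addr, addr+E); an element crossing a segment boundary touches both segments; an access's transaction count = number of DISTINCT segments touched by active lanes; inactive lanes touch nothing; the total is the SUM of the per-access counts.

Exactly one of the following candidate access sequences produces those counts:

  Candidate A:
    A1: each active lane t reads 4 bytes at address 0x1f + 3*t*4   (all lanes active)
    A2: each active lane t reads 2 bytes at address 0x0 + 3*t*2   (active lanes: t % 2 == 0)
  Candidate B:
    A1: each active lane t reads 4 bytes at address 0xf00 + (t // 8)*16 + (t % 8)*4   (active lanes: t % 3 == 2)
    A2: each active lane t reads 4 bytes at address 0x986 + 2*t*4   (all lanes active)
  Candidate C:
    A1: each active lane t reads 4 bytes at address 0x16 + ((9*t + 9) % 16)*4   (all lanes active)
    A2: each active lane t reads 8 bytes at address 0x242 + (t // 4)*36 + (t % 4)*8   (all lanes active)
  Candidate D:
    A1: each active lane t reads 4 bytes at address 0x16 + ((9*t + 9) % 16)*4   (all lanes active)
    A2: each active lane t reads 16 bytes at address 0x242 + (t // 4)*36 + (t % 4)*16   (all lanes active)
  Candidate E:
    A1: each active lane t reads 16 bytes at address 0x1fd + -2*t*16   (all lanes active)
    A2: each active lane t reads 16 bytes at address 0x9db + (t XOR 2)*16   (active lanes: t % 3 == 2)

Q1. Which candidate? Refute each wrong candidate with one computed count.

A: A1 gives 7 transactions, not 3
B: A1 gives 2 transactions, not 3
C: A2 gives 5 transactions, not 6
E: A1 gives 17 transactions, not 3
D: all counts match (3,6)

Answer: D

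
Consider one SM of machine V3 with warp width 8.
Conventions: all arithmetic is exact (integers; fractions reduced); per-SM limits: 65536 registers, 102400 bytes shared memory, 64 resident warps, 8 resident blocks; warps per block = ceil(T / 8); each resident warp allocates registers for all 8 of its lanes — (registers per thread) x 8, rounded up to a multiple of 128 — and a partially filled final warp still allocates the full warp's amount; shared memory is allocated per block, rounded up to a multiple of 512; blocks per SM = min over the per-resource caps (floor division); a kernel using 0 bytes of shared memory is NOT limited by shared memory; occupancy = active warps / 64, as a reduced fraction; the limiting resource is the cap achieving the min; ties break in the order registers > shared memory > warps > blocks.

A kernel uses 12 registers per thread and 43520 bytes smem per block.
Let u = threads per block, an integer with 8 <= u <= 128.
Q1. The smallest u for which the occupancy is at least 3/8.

Answer: u = 89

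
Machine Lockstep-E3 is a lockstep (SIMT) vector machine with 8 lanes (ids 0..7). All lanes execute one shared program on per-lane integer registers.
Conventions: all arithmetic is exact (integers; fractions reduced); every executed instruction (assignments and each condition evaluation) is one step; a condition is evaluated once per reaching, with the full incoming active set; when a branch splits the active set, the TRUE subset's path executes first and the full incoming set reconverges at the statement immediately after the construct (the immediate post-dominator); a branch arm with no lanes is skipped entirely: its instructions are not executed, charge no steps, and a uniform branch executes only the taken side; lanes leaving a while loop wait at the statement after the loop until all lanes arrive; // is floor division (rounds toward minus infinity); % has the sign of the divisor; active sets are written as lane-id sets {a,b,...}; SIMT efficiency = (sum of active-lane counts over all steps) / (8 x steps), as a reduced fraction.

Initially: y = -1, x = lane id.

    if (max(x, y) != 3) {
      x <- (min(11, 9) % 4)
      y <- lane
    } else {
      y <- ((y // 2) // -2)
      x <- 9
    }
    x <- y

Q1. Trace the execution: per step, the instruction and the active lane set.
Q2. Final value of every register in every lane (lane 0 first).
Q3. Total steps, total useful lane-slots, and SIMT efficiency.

step 0: eval (max(x, y) != 3)        {0,1,2,3,4,5,6,7}
step 1: x <- (min(11, 9) % 4)        {0,1,2,4,5,6,7}
step 2: y <- lane                    {0,1,2,4,5,6,7}
step 3: y <- ((y // 2) // -2)        {3}
step 4: x <- 9                       {3}
step 5: x <- y                       {0,1,2,3,4,5,6,7}

Answer: 6 steps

y: 0,1,2,0,4,5,6,7
x: 0,1,2,0,4,5,6,7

steps = 6; useful = 32; efficiency = 32/48 = 2/3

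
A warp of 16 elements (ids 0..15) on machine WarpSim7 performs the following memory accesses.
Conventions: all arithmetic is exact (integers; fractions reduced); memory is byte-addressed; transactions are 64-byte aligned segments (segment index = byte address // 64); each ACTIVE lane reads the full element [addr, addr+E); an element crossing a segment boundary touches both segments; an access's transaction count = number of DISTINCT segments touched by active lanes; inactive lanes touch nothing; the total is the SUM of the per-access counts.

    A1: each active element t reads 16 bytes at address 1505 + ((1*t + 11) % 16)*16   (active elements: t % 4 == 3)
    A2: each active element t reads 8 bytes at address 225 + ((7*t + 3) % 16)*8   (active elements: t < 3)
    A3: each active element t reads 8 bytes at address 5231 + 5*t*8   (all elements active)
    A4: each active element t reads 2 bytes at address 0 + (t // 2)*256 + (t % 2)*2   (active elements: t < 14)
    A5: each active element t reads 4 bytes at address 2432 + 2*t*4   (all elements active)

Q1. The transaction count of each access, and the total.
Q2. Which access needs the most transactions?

A1: 4 transactions
A2: 2 transactions
A3: 11 transactions
A4: 7 transactions
A5: 2 transactions

Answer: 4,2,11,7,2; total 26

Answer: A3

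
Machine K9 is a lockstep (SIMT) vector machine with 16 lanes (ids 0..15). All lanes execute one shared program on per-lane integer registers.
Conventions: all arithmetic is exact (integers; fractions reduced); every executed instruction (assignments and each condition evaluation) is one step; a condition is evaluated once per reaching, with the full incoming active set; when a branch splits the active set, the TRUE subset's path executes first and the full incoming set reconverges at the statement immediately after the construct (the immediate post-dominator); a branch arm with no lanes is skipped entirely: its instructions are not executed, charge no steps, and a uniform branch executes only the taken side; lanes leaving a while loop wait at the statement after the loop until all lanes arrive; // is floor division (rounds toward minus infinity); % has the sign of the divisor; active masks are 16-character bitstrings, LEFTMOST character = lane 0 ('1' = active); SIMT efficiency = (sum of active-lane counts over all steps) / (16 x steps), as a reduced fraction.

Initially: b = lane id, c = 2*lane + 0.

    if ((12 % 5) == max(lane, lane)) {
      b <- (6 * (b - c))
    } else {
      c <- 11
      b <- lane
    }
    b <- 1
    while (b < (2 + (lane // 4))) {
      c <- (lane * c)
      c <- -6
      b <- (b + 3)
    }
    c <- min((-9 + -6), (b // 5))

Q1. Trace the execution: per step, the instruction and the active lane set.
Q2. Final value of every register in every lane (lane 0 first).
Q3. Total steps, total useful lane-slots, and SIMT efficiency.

step 0: eval ((12 % 5) == max(lane, lane)) 1111111111111111
step 1: b <- (6 * (b - c))           0010000000000000
step 2: c <- 11                      1101111111111111
step 3: b <- lane                    1101111111111111
step 4: b <- 1                       1111111111111111
step 5: eval (b < (2 + (lane // 4))) 1111111111111111
step 6: c <- (lane * c)              1111111111111111
step 7: c <- -6                      1111111111111111
step 8: b <- (b + 3)                 1111111111111111
step 9: eval (b < (2 + (lane // 4))) 1111111111111111
step 10: c <- (lane * c)              0000000000001111
step 11: c <- -6                      0000000000001111
step 12: b <- (b + 3)                 0000000000001111
step 13: eval (b < (2 + (lane // 4))) 0000000000001111
step 14: c <- min((-9 + -6), (b // 5)) 1111111111111111

Answer: 15 steps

b: 4,4,4,4,4,4,4,4,4,4,4,4,7,7,7,7
c: -15,-15,-15,-15,-15,-15,-15,-15,-15,-15,-15,-15,-15,-15,-15,-15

steps = 15; useful = 175; efficiency = 175/240 = 35/48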